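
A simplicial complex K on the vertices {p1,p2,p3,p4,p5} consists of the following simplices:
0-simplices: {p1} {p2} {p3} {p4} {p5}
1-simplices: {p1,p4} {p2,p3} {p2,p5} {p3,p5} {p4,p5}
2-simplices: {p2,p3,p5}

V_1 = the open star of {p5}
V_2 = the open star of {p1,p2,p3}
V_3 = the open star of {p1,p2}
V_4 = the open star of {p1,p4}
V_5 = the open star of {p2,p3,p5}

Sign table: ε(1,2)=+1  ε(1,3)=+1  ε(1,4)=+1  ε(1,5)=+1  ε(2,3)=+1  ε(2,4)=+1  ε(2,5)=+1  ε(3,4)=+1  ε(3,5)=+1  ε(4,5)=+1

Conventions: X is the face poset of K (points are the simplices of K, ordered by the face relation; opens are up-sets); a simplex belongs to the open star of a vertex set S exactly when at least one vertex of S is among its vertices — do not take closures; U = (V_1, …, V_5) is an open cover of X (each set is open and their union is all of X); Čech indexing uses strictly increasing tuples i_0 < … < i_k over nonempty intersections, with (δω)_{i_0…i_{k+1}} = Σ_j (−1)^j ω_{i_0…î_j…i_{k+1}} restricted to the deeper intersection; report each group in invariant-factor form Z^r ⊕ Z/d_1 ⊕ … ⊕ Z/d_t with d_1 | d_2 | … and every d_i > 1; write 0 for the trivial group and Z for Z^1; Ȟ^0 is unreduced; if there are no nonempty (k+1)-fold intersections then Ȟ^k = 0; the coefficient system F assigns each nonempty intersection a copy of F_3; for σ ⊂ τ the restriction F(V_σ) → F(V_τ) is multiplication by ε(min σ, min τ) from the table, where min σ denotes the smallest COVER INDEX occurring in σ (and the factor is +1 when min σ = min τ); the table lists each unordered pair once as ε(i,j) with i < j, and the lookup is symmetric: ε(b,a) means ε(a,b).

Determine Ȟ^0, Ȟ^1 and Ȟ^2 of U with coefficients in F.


cover nerve:
  V1={{p5},{p2,p5},{p3,p5},{p4,p5},{p2,p3,p5}} V2={{p1},{p2},{p3},{p1,p4},{p2,p3},{p2,p5},{p3,p5},{p2,p3,p5}} V3={{p1},{p2},{p1,p4},{p2,p3},{p2,p5},{p2,p3,p5}} V4={{p1},{p4},{p1,p4},{p4,p5}} V5={{p2},{p3},{p5},{p2,p3},{p2,p5},{p3,p5},{p4,p5},{p2,p3,p5}}
  V12={{p2,p5},{p3,p5},{p2,p3,p5}} V13={{p2,p5},{p2,p3,p5}} V14={{p4,p5}} V15={{p5},{p2,p5},{p3,p5},{p4,p5},{p2,p3,p5}} V23={{p1},{p2},{p1,p4},{p2,p3},{p2,p5},{p2,p3,p5}} V24={{p1},{p1,p4}} V25={{p2},{p3},{p2,p3},{p2,p5},{p3,p5},{p2,p3,p5}} V34={{p1},{p1,p4}} V35={{p2},{p2,p3},{p2,p5},{p2,p3,p5}} V45={{p4,p5}}
  V123={{p2,p5},{p2,p3,p5}} V125={{p2,p5},{p3,p5},{p2,p3,p5}} V135={{p2,p5},{p2,p3,p5}} V145={{p4,p5}} V234={{p1},{p1,p4}} V235={{p2},{p2,p3},{p2,p5},{p2,p3,p5}}
  V1235={{p2,p5},{p2,p3,p5}}
C dims 5,10,6,1; δ0: rk_F3 4; δ1: rk_F3 5; δ2: rk_F3 1
Ȟ^0: (5−4)−0=1 ⇒ Z/3
Ȟ^1: (10−5)−4=1 ⇒ Z/3
Ȟ^2: (6−1)−5=0 ⇒ 0

Ȟ^0(U;F) ≅ Z/3, Ȟ^1(U;F) ≅ Z/3, Ȟ^2(U;F) ≅ 0


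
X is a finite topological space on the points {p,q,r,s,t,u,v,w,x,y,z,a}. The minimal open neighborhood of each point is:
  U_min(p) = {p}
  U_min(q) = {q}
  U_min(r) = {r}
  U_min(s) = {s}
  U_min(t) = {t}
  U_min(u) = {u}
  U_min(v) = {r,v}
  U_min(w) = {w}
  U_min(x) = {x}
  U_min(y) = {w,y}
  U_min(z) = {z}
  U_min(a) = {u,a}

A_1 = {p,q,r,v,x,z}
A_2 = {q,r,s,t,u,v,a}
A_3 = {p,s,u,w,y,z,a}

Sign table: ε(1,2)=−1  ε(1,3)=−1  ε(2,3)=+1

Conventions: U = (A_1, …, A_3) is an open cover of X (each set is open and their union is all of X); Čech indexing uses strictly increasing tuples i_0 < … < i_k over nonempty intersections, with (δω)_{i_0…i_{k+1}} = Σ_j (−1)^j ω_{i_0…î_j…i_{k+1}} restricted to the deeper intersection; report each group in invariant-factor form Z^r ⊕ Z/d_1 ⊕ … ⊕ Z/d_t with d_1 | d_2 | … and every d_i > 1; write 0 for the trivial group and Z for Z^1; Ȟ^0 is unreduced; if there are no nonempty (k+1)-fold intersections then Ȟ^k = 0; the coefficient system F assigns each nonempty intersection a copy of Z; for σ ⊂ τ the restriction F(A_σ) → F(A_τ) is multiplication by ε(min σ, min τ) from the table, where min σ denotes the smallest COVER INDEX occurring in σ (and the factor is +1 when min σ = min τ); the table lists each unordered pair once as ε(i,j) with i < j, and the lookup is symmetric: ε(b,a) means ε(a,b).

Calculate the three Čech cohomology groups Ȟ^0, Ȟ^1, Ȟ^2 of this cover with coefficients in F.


nonempty overlaps:
  A12={q,r,v} A13={p,z} A23={s,u,a}
C dims 3,3; δ0: rk 2, SNF 1^2
degree 0: 3−2−0 = 1 → Ȟ^0 ≅ Z
degree 1: 3−0−2 = 1 → Ȟ^1 ≅ Z
degree 2: 0−0−0 = 0 → Ȟ^2 ≅ 0

Ȟ^0 ≅ Z, Ȟ^1 ≅ Z, Ȟ^2 ≅ 0


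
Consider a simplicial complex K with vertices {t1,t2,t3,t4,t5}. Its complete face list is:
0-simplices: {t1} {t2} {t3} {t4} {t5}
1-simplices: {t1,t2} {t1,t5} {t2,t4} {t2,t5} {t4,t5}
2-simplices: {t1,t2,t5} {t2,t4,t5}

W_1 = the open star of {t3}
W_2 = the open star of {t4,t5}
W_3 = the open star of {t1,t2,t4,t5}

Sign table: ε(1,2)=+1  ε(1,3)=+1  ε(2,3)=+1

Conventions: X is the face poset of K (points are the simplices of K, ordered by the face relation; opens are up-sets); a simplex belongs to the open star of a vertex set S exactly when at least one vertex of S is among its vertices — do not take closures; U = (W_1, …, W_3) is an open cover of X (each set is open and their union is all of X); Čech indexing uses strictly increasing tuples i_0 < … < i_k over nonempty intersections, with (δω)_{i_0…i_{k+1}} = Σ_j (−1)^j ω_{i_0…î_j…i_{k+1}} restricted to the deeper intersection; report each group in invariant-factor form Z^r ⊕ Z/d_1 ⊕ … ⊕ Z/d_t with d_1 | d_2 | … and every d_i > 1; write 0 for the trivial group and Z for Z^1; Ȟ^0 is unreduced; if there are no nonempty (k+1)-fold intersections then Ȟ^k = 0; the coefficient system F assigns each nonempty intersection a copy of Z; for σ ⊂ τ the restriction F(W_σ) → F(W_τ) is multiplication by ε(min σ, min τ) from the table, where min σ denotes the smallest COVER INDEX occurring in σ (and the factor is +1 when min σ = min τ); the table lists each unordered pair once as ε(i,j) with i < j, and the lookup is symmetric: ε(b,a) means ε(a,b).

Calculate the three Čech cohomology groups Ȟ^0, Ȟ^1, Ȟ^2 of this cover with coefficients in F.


Ȟ^0 ≅ Z^2, Ȟ^1 ≅ 0, Ȟ^2 ≅ 0

nonempty overlaps:
  W1={{t3}} W2={{t4},{t5},{t1,t5},{t2,t4},{t2,t5},{t4,t5},{t1,t2,t5},{t2,t4,t5}} W3={{t1},{t2},{t4},{t5},{t1,t2},{t1,t5},{t2,t4},{t2,t5},{t4,t5},{t1,t2,t5},{t2,t4,t5}}
  W23={{t4},{t5},{t1,t5},{t2,t4},{t2,t5},{t4,t5},{t1,t2,t5},{t2,t4,t5}}
C dims 3,1; δ0: rk 1, SNF 1^1
degree 0: 3−1−0 = 2 → Ȟ^0 ≅ Z^2
degree 1: 1−0−1 = 0 → Ȟ^1 ≅ 0
degree 2: 0−0−0 = 0 → Ȟ^2 ≅ 0


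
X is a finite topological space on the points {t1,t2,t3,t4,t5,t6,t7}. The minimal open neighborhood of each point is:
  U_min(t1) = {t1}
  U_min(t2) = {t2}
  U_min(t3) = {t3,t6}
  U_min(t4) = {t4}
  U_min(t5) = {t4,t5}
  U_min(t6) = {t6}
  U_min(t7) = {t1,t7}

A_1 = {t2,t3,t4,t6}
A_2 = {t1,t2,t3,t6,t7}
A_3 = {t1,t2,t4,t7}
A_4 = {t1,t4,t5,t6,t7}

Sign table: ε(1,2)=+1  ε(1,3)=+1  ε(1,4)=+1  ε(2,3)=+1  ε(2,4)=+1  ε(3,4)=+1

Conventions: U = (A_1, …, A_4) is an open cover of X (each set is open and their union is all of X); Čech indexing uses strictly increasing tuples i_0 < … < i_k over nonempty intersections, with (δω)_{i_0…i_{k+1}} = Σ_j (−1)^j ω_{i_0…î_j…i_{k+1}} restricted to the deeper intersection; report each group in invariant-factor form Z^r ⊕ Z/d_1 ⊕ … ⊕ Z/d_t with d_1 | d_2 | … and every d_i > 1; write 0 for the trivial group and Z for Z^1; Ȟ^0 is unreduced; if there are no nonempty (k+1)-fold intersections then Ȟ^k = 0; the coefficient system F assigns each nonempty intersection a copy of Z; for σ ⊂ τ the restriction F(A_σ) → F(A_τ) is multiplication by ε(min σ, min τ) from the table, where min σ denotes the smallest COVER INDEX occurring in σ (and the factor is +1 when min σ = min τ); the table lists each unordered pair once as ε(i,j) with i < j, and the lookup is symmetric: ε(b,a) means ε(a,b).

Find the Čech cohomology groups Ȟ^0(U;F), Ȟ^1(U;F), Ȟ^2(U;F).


Ȟ^0 ≅ Z, Ȟ^1 ≅ 0, Ȟ^2 ≅ Z

cover nerve:
  A12={t2,t3,t6} A13={t2,t4} A14={t4,t6} A23={t1,t2,t7} A24={t1,t6,t7} A34={t1,t4,t7}
  A123={t2} A124={t6} A134={t4} A234={t1,t7}
C dims 4,6,4; δ0: rk 3, SNF 1^3; δ1: rk 3, SNF 1^3
Ȟ^0: (4−3)−0=1 ⇒ Z
Ȟ^1: (6−3)−3=0 ⇒ 0
Ȟ^2: (4−0)−3=1 ⇒ Z


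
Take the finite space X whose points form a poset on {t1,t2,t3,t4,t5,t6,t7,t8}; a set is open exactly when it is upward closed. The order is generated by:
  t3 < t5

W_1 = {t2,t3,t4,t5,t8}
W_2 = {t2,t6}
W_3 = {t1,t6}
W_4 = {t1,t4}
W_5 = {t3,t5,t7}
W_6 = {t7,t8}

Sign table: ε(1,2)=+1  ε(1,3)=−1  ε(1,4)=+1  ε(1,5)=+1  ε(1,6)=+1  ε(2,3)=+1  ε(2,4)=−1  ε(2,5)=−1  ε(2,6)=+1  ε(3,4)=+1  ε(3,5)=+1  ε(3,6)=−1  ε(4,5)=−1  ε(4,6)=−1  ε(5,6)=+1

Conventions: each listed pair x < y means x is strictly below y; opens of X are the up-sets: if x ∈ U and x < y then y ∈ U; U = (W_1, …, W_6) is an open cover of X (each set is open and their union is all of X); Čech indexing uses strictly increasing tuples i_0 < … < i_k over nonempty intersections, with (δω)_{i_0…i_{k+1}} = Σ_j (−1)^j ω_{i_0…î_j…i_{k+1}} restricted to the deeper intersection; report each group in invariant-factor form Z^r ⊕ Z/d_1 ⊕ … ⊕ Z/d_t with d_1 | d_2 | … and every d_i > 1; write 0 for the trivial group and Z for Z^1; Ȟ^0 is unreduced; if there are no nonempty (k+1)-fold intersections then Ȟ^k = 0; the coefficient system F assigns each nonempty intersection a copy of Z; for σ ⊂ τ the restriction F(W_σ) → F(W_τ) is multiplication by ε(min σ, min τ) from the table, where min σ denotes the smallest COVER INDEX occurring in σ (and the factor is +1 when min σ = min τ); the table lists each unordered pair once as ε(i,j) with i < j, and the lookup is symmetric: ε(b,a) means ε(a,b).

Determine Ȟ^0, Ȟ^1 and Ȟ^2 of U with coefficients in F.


Ȟ^0 ≅ Z; Ȟ^1 ≅ Z^2; Ȟ^2 ≅ 0

intersection data:
  W12={t2} W14={t4} W15={t3,t5} W16={t8} W23={t6} W34={t1} W56={t7}
C dims 6,7; δ0: rk 5, SNF 1^5
Ȟ^0 = (6 − 5) − 0 = 1, so Ȟ^0 ≅ Z
Ȟ^1 = (7 − 0) − 5 = 2, so Ȟ^1 ≅ Z^2
Ȟ^2 = (0 − 0) − 0 = 0, so Ȟ^2 ≅ 0


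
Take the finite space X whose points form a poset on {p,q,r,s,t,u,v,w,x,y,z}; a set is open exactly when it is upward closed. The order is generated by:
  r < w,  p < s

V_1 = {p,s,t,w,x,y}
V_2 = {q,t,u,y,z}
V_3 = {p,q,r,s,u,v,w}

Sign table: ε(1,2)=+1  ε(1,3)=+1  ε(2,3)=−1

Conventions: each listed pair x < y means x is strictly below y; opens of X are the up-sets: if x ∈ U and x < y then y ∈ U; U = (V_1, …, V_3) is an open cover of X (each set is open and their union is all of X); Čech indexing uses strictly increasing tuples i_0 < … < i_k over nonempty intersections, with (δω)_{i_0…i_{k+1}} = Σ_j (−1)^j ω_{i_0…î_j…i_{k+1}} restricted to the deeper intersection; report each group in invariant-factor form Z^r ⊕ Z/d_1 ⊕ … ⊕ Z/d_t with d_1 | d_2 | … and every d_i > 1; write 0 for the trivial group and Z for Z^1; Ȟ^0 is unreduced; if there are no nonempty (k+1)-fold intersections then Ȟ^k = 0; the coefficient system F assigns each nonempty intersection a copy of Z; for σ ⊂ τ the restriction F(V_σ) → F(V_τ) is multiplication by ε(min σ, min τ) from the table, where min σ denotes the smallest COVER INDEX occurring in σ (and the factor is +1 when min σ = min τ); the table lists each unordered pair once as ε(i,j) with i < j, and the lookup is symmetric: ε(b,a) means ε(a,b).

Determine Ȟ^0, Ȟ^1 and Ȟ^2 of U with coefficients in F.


Ȟ^0 ≅ 0; Ȟ^1 ≅ Z/2; Ȟ^2 ≅ 0

intersection data:
  V12={t,y} V13={p,s,w} V23={q,u}
C dims 3,3; δ0: rk 3, SNF 1^2·2
Ȟ^0 = (3 − 3) − 0 = 0, so Ȟ^0 ≅ 0
Ȟ^1 = (3 − 0) − 3 = 0 plus torsion [2], so Ȟ^1 ≅ Z/2
Ȟ^2 = (0 − 0) − 0 = 0, so Ȟ^2 ≅ 0


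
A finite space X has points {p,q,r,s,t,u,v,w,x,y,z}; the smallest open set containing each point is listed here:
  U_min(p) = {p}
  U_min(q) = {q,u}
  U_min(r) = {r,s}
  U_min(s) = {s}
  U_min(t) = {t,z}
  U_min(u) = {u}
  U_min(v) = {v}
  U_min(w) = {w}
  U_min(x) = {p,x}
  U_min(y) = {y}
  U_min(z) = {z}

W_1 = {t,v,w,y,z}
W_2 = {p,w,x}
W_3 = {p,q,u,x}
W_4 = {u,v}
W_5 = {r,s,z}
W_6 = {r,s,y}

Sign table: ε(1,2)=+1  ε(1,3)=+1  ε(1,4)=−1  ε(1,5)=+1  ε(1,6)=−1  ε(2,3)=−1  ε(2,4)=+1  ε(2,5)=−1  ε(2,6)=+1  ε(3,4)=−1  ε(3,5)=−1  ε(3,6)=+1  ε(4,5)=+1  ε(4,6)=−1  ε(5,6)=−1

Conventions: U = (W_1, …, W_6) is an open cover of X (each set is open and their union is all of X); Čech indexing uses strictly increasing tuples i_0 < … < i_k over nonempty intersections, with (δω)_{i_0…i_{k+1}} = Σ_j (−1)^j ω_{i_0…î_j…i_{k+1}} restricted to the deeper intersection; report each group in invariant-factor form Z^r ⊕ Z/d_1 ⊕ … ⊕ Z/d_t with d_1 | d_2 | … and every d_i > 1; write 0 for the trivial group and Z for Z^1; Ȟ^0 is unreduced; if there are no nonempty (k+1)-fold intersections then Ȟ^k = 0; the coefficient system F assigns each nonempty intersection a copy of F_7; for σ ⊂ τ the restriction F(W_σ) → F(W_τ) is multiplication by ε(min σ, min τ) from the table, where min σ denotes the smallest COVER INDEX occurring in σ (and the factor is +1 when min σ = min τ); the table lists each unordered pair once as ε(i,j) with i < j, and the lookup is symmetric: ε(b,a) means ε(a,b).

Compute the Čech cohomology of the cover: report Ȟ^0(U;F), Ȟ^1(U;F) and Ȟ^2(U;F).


Ȟ^0(U;F) ≅ 0,  Ȟ^1(U;F) ≅ Z/7,  Ȟ^2(U;F) ≅ 0

cover nerve:
  W12={w} W14={v} W15={z} W16={y} W23={p,x} W34={u} W56={r,s}
C dims 6,7; δ0: rk_F7 6
Ȟ^0: (6−6)−0=0 ⇒ 0
Ȟ^1: (7−0)−6=1 ⇒ Z/7
Ȟ^2: (0−0)−0=0 ⇒ 0


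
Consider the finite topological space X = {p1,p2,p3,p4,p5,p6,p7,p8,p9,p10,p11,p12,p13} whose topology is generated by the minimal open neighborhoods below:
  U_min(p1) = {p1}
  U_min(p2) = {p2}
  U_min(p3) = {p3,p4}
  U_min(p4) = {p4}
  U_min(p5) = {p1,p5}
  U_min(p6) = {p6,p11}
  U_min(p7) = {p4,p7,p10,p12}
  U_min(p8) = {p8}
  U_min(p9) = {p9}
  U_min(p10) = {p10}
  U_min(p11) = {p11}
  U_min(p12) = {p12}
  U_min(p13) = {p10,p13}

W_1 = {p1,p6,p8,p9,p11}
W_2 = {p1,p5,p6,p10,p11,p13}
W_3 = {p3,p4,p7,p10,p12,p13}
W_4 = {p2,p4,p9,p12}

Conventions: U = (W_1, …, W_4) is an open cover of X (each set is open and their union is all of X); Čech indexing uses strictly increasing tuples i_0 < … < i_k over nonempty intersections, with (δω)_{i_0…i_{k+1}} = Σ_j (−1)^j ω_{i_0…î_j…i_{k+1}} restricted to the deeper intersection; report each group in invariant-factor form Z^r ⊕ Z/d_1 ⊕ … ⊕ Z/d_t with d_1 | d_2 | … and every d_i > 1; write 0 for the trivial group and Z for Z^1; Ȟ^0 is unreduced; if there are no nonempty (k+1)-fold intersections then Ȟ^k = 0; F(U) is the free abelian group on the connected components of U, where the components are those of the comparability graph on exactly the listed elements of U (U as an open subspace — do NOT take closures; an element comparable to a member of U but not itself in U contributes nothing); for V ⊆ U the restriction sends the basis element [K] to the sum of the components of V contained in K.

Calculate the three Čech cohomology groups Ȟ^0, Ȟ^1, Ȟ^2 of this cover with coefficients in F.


nonempty intersections:
  W12={p1,p6,p11} W14={p9} W23={p10,p13} W34={p4,p12}
components per intersection:
  W1: {p1} {p6,p11} {p8} {p9}
  W2: {p1,p5} {p6,p11} {p10,p13}
  W3: {p3,p4,p7,p10,p12,p13}
  W4: {p2} {p4} {p9} {p12}
  W12: {p1} {p6,p11}
  W14: {p9}
  W23: {p10,p13}
  W34: {p4} {p12}
C dims 12,6; δ0: rk 6, SNF 1^6
Ȟ^0: (12−6)−0=6 ⇒ Z^6
Ȟ^1: (6−0)−6=0 ⇒ 0
Ȟ^2: (0−0)−0=0 ⇒ 0

Ȟ^0 ≅ Z^6, Ȟ^1 ≅ 0 and Ȟ^2 ≅ 0


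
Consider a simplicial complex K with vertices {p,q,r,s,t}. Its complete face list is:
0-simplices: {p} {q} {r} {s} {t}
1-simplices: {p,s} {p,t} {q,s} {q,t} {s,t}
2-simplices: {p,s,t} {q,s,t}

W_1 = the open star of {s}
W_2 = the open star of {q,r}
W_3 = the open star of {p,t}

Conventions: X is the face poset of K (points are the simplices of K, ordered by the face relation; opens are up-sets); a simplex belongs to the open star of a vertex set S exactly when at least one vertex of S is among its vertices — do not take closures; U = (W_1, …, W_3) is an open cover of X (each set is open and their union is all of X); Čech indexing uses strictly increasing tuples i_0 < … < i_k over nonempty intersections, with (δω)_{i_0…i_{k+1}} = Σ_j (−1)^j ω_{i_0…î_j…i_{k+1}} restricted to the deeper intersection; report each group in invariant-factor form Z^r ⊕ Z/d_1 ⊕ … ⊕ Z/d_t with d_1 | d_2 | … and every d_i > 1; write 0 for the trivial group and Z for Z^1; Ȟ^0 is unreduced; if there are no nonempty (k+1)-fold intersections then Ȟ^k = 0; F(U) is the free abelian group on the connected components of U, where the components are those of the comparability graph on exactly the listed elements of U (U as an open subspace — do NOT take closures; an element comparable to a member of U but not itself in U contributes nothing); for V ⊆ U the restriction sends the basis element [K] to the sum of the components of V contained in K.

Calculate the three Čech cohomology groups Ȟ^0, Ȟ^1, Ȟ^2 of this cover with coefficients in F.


Ȟ^0 = Z^2; Ȟ^1 = 0; Ȟ^2 = 0

intersection data:
  W1={{s},{p,s},{q,s},{s,t},{p,s,t},{q,s,t}} W2={{q},{r},{q,s},{q,t},{q,s,t}} W3={{p},{t},{p,s},{p,t},{q,t},{s,t},{p,s,t},{q,s,t}}
  W12={{q,s},{q,s,t}} W13={{p,s},{s,t},{p,s,t},{q,s,t}} W23={{q,t},{q,s,t}}
  W123={{q,s,t}}
components per intersection:
  W1: {{s},{p,s},{q,s},{s,t},{p,s,t},{q,s,t}}
  W2: {{q},{q,s},{q,t},{q,s,t}} {{r}}
  W3: {{p},{t},{p,s},{p,t},{q,t},{s,t},{p,s,t},{q,s,t}}
  W12: {{q,s},{q,s,t}}
  W13: {{p,s},{s,t},{p,s,t},{q,s,t}}
  W23: {{q,t},{q,s,t}}
  W123: {{q,s,t}}
C dims 4,3,1; δ0: rk 2, SNF 1^2; δ1: rk 1, SNF 1^1
Ȟ^0 = (4 − 2) − 0 = 2, so Ȟ^0 ≅ Z^2
Ȟ^1 = (3 − 1) − 2 = 0, so Ȟ^1 ≅ 0
Ȟ^2 = (1 − 0) − 1 = 0, so Ȟ^2 ≅ 0


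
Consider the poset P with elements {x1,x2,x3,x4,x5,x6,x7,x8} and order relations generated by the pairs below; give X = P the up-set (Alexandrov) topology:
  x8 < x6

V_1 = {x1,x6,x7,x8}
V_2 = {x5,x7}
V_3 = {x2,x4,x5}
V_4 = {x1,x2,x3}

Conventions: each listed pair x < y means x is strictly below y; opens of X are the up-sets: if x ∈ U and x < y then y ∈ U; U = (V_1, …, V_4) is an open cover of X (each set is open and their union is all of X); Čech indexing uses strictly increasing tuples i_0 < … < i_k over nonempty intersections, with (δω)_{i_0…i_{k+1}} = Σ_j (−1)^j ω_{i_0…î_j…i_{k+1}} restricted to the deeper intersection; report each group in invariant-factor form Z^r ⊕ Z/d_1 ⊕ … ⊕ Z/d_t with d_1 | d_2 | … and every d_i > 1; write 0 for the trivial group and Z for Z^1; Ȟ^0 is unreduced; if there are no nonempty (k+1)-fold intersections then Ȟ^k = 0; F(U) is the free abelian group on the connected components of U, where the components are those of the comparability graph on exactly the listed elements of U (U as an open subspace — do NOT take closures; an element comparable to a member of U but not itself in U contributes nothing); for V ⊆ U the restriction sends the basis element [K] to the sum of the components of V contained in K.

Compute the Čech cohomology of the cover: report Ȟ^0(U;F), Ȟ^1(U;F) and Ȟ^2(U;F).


Ȟ^0(U;F) ≅ Z^7,  Ȟ^1(U;F) ≅ 0,  Ȟ^2(U;F) ≅ 0

nerve simplices:
  V12={x7} V14={x1} V23={x5} V34={x2}
components per intersection:
  V1: {x1} {x6,x8} {x7}
  V2: {x5} {x7}
  V3: {x2} {x4} {x5}
  V4: {x1} {x2} {x3}
  V12: {x7}
  V14: {x1}
  V23: {x5}
  V34: {x2}
C dims 11,4; δ0: rk 4, SNF 1^4
degree 0: 11−4−0 = 7 → Ȟ^0 ≅ Z^7
degree 1: 4−0−4 = 0 → Ȟ^1 ≅ 0
degree 2: 0−0−0 = 0 → Ȟ^2 ≅ 0


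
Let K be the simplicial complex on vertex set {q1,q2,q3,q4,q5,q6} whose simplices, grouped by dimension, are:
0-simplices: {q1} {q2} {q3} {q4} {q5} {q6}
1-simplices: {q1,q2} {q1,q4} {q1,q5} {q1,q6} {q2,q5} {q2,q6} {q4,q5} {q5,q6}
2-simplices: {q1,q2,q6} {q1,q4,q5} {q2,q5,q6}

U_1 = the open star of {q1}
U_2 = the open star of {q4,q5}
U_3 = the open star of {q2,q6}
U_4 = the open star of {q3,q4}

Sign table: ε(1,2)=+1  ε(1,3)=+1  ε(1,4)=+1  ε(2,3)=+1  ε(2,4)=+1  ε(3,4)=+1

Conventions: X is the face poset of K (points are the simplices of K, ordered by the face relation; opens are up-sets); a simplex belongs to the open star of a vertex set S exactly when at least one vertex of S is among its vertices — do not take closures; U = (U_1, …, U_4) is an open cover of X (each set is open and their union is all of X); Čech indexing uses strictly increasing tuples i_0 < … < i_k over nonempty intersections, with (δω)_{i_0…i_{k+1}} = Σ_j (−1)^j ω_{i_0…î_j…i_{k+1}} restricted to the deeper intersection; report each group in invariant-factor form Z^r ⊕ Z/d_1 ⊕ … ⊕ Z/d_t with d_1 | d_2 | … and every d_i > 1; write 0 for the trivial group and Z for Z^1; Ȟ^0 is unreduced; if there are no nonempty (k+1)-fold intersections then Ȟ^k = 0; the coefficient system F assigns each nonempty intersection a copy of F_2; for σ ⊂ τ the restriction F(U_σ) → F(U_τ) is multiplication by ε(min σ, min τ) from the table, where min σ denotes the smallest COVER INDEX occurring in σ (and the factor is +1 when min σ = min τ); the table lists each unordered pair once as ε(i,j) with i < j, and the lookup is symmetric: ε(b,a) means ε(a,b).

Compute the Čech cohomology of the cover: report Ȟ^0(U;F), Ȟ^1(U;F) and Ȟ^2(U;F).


nonempty overlaps:
  U1={{q1},{q1,q2},{q1,q4},{q1,q5},{q1,q6},{q1,q2,q6},{q1,q4,q5}} U2={{q4},{q5},{q1,q4},{q1,q5},{q2,q5},{q4,q5},{q5,q6},{q1,q4,q5},{q2,q5,q6}} U3={{q2},{q6},{q1,q2},{q1,q6},{q2,q5},{q2,q6},{q5,q6},{q1,q2,q6},{q2,q5,q6}} U4={{q3},{q4},{q1,q4},{q4,q5},{q1,q4,q5}}
  U12={{q1,q4},{q1,q5},{q1,q4,q5}} U13={{q1,q2},{q1,q6},{q1,q2,q6}} U14={{q1,q4},{q1,q4,q5}} U23={{q2,q5},{q5,q6},{q2,q5,q6}} U24={{q4},{q1,q4},{q4,q5},{q1,q4,q5}}
  U124={{q1,q4},{q1,q4,q5}}
C dims 4,5,1; δ0: rk_F2 3; δ1: rk_F2 1
degree 0: 4−3−0 = 1 → Ȟ^0 ≅ Z/2
degree 1: 5−1−3 = 1 → Ȟ^1 ≅ Z/2
degree 2: 1−0−1 = 0 → Ȟ^2 ≅ 0

Ȟ^0 ≅ Z/2; Ȟ^1 ≅ Z/2; Ȟ^2 ≅ 0


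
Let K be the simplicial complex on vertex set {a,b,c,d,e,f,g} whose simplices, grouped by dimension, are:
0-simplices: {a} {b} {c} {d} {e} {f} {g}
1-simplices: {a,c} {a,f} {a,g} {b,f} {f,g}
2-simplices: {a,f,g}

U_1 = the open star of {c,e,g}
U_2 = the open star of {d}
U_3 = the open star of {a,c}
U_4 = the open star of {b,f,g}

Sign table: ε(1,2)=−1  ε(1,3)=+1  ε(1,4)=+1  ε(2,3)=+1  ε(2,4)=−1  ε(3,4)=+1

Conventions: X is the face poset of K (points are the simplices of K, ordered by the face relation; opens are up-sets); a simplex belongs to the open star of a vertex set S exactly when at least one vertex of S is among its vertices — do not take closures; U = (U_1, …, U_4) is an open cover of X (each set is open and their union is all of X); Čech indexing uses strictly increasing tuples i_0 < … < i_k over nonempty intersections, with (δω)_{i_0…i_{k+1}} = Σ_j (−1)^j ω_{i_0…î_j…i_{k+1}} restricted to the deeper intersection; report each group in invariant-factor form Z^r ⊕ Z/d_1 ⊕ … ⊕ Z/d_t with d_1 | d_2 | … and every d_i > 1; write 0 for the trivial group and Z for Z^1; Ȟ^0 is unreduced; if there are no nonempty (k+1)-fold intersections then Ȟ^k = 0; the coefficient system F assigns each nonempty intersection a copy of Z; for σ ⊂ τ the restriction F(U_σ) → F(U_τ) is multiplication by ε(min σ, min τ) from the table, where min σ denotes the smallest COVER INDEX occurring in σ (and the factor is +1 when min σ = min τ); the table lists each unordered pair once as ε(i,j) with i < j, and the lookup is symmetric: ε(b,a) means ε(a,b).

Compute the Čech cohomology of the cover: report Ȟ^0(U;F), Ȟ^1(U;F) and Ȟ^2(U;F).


Ȟ^0 ≅ Z^2; Ȟ^1 ≅ 0; Ȟ^2 ≅ 0

intersection data:
  U1={{c},{e},{g},{a,c},{a,g},{f,g},{a,f,g}} U2={{d}} U3={{a},{c},{a,c},{a,f},{a,g},{a,f,g}} U4={{b},{f},{g},{a,f},{a,g},{b,f},{f,g},{a,f,g}}
  U13={{c},{a,c},{a,g},{a,f,g}} U14={{g},{a,g},{f,g},{a,f,g}} U34={{a,f},{a,g},{a,f,g}}
  U134={{a,g},{a,f,g}}
C dims 4,3,1; δ0: rk 2, SNF 1^2; δ1: rk 1, SNF 1^1
Ȟ^0 = (4 − 2) − 0 = 2, so Ȟ^0 ≅ Z^2
Ȟ^1 = (3 − 1) − 2 = 0, so Ȟ^1 ≅ 0
Ȟ^2 = (1 − 0) − 1 = 0, so Ȟ^2 ≅ 0


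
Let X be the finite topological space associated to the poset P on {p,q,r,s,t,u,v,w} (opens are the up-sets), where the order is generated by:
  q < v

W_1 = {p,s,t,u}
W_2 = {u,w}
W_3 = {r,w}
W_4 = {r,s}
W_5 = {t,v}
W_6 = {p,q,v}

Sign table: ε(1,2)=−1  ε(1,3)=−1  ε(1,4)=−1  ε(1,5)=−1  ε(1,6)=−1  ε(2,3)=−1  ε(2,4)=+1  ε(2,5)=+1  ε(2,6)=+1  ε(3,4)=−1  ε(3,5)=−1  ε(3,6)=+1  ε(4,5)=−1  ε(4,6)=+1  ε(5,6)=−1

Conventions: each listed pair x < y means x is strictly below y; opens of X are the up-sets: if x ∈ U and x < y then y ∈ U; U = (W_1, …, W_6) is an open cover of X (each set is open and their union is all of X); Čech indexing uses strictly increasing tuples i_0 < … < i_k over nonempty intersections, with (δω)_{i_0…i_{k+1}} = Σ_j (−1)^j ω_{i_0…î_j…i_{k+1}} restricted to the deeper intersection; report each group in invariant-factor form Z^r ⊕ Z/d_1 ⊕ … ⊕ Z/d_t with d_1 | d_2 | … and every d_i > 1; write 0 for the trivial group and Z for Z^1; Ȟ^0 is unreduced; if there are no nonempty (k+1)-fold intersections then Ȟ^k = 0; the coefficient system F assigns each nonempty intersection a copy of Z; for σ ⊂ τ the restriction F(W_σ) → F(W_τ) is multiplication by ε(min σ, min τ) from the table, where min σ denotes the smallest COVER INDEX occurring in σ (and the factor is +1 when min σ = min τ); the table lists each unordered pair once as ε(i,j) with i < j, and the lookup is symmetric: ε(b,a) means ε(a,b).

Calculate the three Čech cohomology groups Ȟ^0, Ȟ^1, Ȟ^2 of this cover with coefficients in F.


Ȟ^0(U;F) ≅ 0; Ȟ^1(U;F) ≅ Z ⊕ Z/2; Ȟ^2(U;F) ≅ 0

nerve simplices:
  W12={u} W14={s} W15={t} W16={p} W23={w} W34={r} W56={v}
C dims 6,7; δ0: rk 6, SNF 1^5·2
degree 0: 6−6−0 = 0 → Ȟ^0 ≅ 0
degree 1: 7−0−6 = 1 plus torsion [2] → Ȟ^1 ≅ Z ⊕ Z/2
degree 2: 0−0−0 = 0 → Ȟ^2 ≅ 0


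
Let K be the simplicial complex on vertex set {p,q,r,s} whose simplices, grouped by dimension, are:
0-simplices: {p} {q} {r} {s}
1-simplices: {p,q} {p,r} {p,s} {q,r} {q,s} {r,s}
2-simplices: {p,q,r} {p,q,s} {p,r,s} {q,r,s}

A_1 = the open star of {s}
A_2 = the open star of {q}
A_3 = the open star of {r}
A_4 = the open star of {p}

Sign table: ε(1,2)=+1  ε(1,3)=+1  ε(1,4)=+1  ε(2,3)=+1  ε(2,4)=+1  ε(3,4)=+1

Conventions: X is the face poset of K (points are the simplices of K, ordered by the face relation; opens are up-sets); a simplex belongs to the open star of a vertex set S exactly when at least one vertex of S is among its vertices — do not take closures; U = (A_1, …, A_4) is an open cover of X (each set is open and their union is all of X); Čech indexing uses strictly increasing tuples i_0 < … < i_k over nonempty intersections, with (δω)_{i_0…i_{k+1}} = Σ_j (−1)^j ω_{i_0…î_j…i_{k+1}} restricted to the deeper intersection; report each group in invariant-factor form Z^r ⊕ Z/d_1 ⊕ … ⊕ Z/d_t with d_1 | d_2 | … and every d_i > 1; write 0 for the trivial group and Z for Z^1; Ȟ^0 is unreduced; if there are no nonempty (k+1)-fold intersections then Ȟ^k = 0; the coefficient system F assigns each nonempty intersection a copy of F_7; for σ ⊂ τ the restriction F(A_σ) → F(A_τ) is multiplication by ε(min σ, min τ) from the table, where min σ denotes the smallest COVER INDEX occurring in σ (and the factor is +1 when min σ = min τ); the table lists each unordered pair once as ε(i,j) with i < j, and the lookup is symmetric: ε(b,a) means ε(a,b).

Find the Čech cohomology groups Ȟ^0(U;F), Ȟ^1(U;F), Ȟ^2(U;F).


Ȟ^0(U;F) ≅ Z/7, Ȟ^1(U;F) ≅ 0 and Ȟ^2(U;F) ≅ Z/7

intersection data:
  A1={{s},{p,s},{q,s},{r,s},{p,q,s},{p,r,s},{q,r,s}} A2={{q},{p,q},{q,r},{q,s},{p,q,r},{p,q,s},{q,r,s}} A3={{r},{p,r},{q,r},{r,s},{p,q,r},{p,r,s},{q,r,s}} A4={{p},{p,q},{p,r},{p,s},{p,q,r},{p,q,s},{p,r,s}}
  A12={{q,s},{p,q,s},{q,r,s}} A13={{r,s},{p,r,s},{q,r,s}} A14={{p,s},{p,q,s},{p,r,s}} A23={{q,r},{p,q,r},{q,r,s}} A24={{p,q},{p,q,r},{p,q,s}} A34={{p,r},{p,q,r},{p,r,s}}
  A123={{q,r,s}} A124={{p,q,s}} A134={{p,r,s}} A234={{p,q,r}}
C dims 4,6,4; δ0: rk_F7 3; δ1: rk_F7 3
Ȟ^0 = (4 − 3) − 0 = 1, so Ȟ^0 ≅ Z/7
Ȟ^1 = (6 − 3) − 3 = 0, so Ȟ^1 ≅ 0
Ȟ^2 = (4 − 0) − 3 = 1, so Ȟ^2 ≅ Z/7


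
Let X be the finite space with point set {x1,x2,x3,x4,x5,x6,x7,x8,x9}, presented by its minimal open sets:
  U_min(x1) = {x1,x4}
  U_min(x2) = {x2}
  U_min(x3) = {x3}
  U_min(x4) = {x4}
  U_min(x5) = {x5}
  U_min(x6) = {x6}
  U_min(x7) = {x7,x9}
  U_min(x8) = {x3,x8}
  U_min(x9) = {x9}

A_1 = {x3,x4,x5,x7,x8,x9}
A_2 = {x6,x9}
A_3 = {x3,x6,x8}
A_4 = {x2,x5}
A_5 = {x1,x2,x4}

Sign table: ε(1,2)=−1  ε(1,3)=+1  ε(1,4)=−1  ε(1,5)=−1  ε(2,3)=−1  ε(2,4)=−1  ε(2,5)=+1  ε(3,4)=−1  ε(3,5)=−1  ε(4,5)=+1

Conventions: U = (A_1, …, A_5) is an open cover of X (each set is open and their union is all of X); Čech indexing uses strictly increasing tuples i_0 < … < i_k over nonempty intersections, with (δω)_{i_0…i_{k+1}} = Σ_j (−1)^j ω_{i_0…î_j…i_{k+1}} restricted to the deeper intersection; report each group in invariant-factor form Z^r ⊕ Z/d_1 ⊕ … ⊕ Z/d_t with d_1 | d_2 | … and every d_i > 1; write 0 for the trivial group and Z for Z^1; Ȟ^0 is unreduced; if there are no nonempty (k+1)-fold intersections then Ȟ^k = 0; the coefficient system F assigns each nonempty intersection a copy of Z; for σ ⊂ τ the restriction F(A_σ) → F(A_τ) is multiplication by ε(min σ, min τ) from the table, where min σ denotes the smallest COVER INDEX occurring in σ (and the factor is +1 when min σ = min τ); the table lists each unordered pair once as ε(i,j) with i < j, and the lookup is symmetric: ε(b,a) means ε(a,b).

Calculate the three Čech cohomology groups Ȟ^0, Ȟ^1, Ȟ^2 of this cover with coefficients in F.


Ȟ^0 = Z, Ȟ^1 = Z^2 and Ȟ^2 = 0

intersection data:
  A12={x9} A13={x3,x8} A14={x5} A15={x4} A23={x6} A45={x2}
C dims 5,6; δ0: rk 4, SNF 1^4
Ȟ^0 = (5 − 4) − 0 = 1, so Ȟ^0 ≅ Z
Ȟ^1 = (6 − 0) − 4 = 2, so Ȟ^1 ≅ Z^2
Ȟ^2 = (0 − 0) − 0 = 0, so Ȟ^2 ≅ 0


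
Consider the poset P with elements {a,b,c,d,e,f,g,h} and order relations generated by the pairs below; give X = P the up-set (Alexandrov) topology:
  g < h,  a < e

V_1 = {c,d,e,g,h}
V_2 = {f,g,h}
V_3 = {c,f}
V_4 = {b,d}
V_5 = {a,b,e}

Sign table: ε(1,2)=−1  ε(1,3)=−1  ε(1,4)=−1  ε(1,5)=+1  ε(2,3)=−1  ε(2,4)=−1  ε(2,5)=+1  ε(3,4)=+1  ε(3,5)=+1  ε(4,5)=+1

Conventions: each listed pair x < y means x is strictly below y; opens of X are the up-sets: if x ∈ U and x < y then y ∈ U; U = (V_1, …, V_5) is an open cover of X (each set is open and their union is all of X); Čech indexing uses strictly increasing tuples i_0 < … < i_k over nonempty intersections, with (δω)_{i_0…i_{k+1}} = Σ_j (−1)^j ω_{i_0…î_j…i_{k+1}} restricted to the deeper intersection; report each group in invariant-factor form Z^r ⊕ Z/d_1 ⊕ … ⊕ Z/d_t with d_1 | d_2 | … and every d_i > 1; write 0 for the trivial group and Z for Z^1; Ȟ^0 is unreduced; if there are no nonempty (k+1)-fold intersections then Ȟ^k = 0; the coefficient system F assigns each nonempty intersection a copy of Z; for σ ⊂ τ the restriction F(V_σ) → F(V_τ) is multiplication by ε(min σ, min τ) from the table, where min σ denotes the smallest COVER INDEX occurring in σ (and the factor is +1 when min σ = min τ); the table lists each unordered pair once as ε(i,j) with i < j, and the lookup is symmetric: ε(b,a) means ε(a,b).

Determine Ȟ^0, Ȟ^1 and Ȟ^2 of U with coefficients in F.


Ȟ^0 ≅ 0, Ȟ^1 ≅ Z ⊕ Z/2 and Ȟ^2 ≅ 0

intersection data:
  V12={g,h} V13={c} V14={d} V15={e} V23={f} V45={b}
C dims 5,6; δ0: rk 5, SNF 1^4·2
Ȟ^0 = (5 − 5) − 0 = 0, so Ȟ^0 ≅ 0
Ȟ^1 = (6 − 0) − 5 = 1 plus torsion [2], so Ȟ^1 ≅ Z ⊕ Z/2
Ȟ^2 = (0 − 0) − 0 = 0, so Ȟ^2 ≅ 0


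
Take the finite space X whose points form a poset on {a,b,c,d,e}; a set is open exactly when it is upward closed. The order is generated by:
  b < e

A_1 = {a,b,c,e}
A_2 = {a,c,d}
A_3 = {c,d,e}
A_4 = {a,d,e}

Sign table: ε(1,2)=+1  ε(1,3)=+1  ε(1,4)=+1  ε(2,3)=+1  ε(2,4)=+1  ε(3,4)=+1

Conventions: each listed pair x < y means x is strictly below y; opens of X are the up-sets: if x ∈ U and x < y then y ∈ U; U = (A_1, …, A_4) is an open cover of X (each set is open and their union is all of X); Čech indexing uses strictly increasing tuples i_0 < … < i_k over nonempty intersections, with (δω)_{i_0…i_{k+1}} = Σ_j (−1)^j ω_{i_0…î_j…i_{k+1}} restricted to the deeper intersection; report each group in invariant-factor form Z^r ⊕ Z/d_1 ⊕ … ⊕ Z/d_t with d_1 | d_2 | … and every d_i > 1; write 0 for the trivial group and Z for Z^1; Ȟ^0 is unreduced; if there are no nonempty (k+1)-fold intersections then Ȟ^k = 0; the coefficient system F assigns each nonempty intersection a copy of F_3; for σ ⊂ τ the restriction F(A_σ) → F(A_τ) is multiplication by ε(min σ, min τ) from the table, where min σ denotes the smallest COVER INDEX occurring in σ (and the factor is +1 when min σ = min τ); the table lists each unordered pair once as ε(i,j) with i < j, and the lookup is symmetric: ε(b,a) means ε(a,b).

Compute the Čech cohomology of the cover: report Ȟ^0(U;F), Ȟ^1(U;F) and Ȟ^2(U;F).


Ȟ^0 = Z/3, Ȟ^1 = 0, Ȟ^2 = Z/3

cover nerve:
  A12={a,c} A13={c,e} A14={a,e} A23={c,d} A24={a,d} A34={d,e}
  A123={c} A124={a} A134={e} A234={d}
C dims 4,6,4; δ0: rk_F3 3; δ1: rk_F3 3
Ȟ^0: (4−3)−0=1 ⇒ Z/3
Ȟ^1: (6−3)−3=0 ⇒ 0
Ȟ^2: (4−0)−3=1 ⇒ Z/3


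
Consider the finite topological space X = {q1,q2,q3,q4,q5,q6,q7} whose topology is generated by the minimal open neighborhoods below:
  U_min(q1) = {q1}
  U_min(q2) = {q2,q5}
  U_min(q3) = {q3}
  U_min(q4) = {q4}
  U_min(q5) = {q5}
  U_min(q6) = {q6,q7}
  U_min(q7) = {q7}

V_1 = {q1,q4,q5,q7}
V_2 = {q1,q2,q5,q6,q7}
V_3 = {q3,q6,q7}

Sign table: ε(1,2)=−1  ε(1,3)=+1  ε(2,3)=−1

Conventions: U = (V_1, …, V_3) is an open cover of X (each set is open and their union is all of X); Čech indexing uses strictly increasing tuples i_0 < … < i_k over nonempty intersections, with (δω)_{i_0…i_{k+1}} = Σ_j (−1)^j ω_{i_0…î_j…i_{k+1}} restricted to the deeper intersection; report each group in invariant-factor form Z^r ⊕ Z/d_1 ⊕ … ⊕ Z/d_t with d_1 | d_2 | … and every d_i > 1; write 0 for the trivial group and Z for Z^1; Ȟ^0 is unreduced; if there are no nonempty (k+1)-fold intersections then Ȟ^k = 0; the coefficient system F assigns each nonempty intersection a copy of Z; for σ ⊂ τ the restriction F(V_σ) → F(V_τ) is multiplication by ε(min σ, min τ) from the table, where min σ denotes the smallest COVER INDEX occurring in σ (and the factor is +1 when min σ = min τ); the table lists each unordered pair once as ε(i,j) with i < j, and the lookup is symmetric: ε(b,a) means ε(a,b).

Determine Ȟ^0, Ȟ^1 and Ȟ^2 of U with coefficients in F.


intersection data:
  V12={q1,q5,q7} V13={q7} V23={q6,q7}
  V123={q7}
C dims 3,3,1; δ0: rk 2, SNF 1^2; δ1: rk 1, SNF 1^1
Ȟ^0 = (3 − 2) − 0 = 1, so Ȟ^0 ≅ Z
Ȟ^1 = (3 − 1) − 2 = 0, so Ȟ^1 ≅ 0
Ȟ^2 = (1 − 0) − 1 = 0, so Ȟ^2 ≅ 0

Ȟ^0 ≅ Z,  Ȟ^1 ≅ 0,  Ȟ^2 ≅ 0


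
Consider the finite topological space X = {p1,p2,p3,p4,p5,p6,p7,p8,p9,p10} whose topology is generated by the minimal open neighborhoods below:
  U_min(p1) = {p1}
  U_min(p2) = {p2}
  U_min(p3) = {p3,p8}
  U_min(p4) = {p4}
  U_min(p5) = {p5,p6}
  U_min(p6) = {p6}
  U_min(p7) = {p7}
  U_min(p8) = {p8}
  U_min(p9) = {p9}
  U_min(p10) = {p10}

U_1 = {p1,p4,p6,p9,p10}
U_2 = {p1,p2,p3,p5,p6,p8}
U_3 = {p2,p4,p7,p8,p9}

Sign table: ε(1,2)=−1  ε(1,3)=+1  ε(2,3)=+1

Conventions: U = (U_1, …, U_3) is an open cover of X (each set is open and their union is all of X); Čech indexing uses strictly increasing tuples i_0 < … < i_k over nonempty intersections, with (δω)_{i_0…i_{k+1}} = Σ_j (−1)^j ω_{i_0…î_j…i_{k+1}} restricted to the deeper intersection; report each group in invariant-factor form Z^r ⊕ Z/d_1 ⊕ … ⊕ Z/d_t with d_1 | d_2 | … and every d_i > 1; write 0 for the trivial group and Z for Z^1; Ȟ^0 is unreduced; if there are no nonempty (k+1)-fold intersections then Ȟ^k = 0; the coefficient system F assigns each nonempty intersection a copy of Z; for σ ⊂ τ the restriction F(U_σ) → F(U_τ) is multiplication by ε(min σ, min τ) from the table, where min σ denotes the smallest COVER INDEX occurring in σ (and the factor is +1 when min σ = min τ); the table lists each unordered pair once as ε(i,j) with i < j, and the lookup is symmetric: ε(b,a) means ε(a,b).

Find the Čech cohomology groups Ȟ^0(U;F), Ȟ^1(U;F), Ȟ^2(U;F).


nonempty overlaps:
  U12={p1,p6} U13={p4,p9} U23={p2,p8}
C dims 3,3; δ0: rk 3, SNF 1^2·2
degree 0: 3−3−0 = 0 → Ȟ^0 ≅ 0
degree 1: 3−0−3 = 0 plus torsion [2] → Ȟ^1 ≅ Z/2
degree 2: 0−0−0 = 0 → Ȟ^2 ≅ 0

Ȟ^0(U;F) ≅ 0,  Ȟ^1(U;F) ≅ Z/2,  Ȟ^2(U;F) ≅ 0


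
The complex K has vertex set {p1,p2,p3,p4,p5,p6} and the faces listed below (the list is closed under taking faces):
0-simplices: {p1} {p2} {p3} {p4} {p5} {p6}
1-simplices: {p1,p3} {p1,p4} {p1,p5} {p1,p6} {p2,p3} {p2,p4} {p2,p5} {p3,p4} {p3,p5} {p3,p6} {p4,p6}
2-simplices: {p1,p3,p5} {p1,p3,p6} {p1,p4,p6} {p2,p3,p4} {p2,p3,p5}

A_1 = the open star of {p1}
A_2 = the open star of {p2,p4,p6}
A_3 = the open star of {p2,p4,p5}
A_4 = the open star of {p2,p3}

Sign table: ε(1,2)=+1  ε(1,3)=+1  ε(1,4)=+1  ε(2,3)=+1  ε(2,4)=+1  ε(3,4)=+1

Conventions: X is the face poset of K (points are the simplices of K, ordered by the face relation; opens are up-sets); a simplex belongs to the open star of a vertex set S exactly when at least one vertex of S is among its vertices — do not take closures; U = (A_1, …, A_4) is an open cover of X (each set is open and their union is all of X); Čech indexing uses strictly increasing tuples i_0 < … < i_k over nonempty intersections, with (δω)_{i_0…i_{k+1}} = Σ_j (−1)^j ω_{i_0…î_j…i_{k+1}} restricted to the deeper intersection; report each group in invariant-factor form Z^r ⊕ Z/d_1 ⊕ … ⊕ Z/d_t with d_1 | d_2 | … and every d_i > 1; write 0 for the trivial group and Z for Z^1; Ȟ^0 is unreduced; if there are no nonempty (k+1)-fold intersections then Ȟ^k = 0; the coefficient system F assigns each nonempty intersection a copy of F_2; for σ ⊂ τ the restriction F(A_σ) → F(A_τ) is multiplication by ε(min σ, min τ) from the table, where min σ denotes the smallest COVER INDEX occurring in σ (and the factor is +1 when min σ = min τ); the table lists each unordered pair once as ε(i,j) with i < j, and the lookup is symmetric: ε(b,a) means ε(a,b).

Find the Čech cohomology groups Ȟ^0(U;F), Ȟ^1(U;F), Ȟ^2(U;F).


Ȟ^0 ≅ Z/2,  Ȟ^1 ≅ 0,  Ȟ^2 ≅ Z/2

nerve simplices:
  A1={{p1},{p1,p3},{p1,p4},{p1,p5},{p1,p6},{p1,p3,p5},{p1,p3,p6},{p1,p4,p6}} A2={{p2},{p4},{p6},{p1,p4},{p1,p6},{p2,p3},{p2,p4},{p2,p5},{p3,p4},{p3,p6},{p4,p6},{p1,p3,p6},{p1,p4,p6},{p2,p3,p4},{p2,p3,p5}} A3={{p2},{p4},{p5},{p1,p4},{p1,p5},{p2,p3},{p2,p4},{p2,p5},{p3,p4},{p3,p5},{p4,p6},{p1,p3,p5},{p1,p4,p6},{p2,p3,p4},{p2,p3,p5}} A4={{p2},{p3},{p1,p3},{p2,p3},{p2,p4},{p2,p5},{p3,p4},{p3,p5},{p3,p6},{p1,p3,p5},{p1,p3,p6},{p2,p3,p4},{p2,p3,p5}}
  A12={{p1,p4},{p1,p6},{p1,p3,p6},{p1,p4,p6}} A13={{p1,p4},{p1,p5},{p1,p3,p5},{p1,p4,p6}} A14={{p1,p3},{p1,p3,p5},{p1,p3,p6}} A23={{p2},{p4},{p1,p4},{p2,p3},{p2,p4},{p2,p5},{p3,p4},{p4,p6},{p1,p4,p6},{p2,p3,p4},{p2,p3,p5}} A24={{p2},{p2,p3},{p2,p4},{p2,p5},{p3,p4},{p3,p6},{p1,p3,p6},{p2,p3,p4},{p2,p3,p5}} A34={{p2},{p2,p3},{p2,p4},{p2,p5},{p3,p4},{p3,p5},{p1,p3,p5},{p2,p3,p4},{p2,p3,p5}}
  A123={{p1,p4},{p1,p4,p6}} A124={{p1,p3,p6}} A134={{p1,p3,p5}} A234={{p2},{p2,p3},{p2,p4},{p2,p5},{p3,p4},{p2,p3,p4},{p2,p3,p5}}
C dims 4,6,4; δ0: rk_F2 3; δ1: rk_F2 3
degree 0: 4−3−0 = 1 → Ȟ^0 ≅ Z/2
degree 1: 6−3−3 = 0 → Ȟ^1 ≅ 0
degree 2: 4−0−3 = 1 → Ȟ^2 ≅ Z/2
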